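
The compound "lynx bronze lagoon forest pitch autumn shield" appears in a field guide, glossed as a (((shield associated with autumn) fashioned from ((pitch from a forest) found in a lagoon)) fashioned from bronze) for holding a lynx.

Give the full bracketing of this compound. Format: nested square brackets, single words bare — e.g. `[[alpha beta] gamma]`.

At the top level: head "shield" (specifically "bronze lagoon forest pitch autumn shield"); modifier "lynx".
Inside "bronze lagoon forest pitch autumn shield": head "shield" (specifically "lagoon forest pitch autumn shield"), modifier "bronze".
Inside "lagoon forest pitch autumn shield": head "shield" (specifically "autumn shield"), modifier "lagoon forest pitch".
Inside "lagoon forest pitch": head "pitch" (specifically "forest pitch"), modifier "lagoon".
Inside "forest pitch": head "pitch", modifier "forest".
Inside "autumn shield": head "shield", modifier "autumn".
Assembled: [lynx [bronze [[lagoon [forest pitch]] [autumn shield]]]].

[lynx [bronze [[lagoon [forest pitch]] [autumn shield]]]]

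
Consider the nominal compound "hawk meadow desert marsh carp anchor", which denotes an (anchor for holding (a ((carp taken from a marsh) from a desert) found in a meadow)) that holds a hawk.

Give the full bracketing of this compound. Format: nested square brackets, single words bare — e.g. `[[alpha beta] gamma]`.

[hawk [[meadow [desert [marsh carp]]] anchor]]

Whole compound: head "anchor" (specifically "meadow desert marsh carp anchor"), modifier "hawk".
Inside "meadow desert marsh carp anchor": head "anchor", modifier "meadow desert marsh carp".
Inside "meadow desert marsh carp": head "carp" (specifically "desert marsh carp"), modifier "meadow".
Inside "desert marsh carp": head "carp" (specifically "marsh carp"), modifier "desert".
Inside "marsh carp": head "carp", modifier "marsh".
Assembled: [hawk [[meadow [desert [marsh carp]]] anchor]].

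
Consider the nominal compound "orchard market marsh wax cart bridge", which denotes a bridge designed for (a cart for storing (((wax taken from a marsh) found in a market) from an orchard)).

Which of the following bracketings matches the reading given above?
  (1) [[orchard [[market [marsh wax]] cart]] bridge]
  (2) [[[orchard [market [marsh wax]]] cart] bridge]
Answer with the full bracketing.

[[[orchard [market [marsh wax]]] cart] bridge]

The paraphrase's head is the "bridge" part ("bridge"); its modifier is "orchard market marsh wax cart".
That top-level split, carried through the inner groups, gives [[[orchard [market [marsh wax]]] cart] bridge].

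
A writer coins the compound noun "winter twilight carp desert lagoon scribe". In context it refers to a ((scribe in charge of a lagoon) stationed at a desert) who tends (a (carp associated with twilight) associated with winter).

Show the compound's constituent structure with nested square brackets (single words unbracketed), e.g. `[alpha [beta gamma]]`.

At the top level: head "scribe" (specifically "desert lagoon scribe"); modifier "winter twilight carp".
Inside "winter twilight carp": head "carp" (specifically "twilight carp"), modifier "winter".
Inside "twilight carp": head "carp", modifier "twilight".
Inside "desert lagoon scribe": head "scribe" (specifically "lagoon scribe"), modifier "desert".
Inside "lagoon scribe": head "scribe", modifier "lagoon".
Assembled: [[winter [twilight carp]] [desert [lagoon scribe]]].

[[winter [twilight carp]] [desert [lagoon scribe]]]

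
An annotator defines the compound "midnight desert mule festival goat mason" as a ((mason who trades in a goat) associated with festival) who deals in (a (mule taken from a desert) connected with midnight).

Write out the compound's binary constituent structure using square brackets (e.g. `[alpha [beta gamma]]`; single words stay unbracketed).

Whole compound: head "mason" (specifically "festival goat mason"), modifier "midnight desert mule".
Inside "midnight desert mule": head "mule" (specifically "desert mule"), modifier "midnight".
Inside "desert mule": head "mule", modifier "desert".
Inside "festival goat mason": head "mason" (specifically "goat mason"), modifier "festival".
Inside "goat mason": head "mason", modifier "goat".
So the structure is [[midnight [desert mule]] [festival [goat mason]]].

[[midnight [desert mule]] [festival [goat mason]]]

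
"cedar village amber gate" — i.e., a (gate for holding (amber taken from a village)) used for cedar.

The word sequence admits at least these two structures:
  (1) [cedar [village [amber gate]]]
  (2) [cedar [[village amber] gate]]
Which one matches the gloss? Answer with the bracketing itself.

[cedar [[village amber] gate]]

The paraphrase's head is the "gate" part ("village amber gate"); its modifier is "cedar".
That top-level split, carried through the inner groups, gives [cedar [[village amber] gate]].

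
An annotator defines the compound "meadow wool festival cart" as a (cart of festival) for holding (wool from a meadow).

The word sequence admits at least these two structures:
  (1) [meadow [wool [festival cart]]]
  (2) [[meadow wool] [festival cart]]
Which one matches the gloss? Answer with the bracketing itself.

The paraphrase's head is the "cart" part ("festival cart"); its modifier is "meadow wool".
That top-level split, carried through the inner groups, gives [[meadow wool] [festival cart]].

[[meadow wool] [festival cart]]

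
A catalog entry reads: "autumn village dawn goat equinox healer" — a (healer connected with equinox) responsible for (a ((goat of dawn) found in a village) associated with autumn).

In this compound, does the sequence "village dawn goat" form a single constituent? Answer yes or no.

yes

The paraphrase groups the words so that "village dawn goat" is one unit: it corresponds to a single parenthesized sub-phrase.
The full structure is [[autumn [village [dawn goat]]] [equinox healer]], in which [village dawn goat] is a constituent.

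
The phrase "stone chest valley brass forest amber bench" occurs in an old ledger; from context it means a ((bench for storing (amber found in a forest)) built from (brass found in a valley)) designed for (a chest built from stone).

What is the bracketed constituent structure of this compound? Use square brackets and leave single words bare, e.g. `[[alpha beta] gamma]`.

[[stone chest] [[valley brass] [[forest amber] bench]]]

The outermost head in the paraphrase is "bench" (specifically "valley brass forest amber bench"), modified by "stone chest".
Within "stone chest", the head is "chest" and the modifier is "stone".
Within "valley brass forest amber bench", the head is "bench" (specifically "forest amber bench") and the modifier is "valley brass".
Within "valley brass", the head is "brass" and the modifier is "valley".
Within "forest amber bench", the head is "bench" and the modifier is "forest amber".
Within "forest amber", the head is "amber" and the modifier is "forest".
Assembled: [[stone chest] [[valley brass] [[forest amber] bench]]].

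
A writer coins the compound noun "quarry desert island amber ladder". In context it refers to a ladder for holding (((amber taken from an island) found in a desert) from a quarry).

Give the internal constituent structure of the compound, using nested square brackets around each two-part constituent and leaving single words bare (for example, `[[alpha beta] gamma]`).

At the top level: head "ladder"; modifier "quarry desert island amber".
Within "quarry desert island amber", the head is "amber" (specifically "desert island amber") and the modifier is "quarry".
Within "desert island amber", the head is "amber" (specifically "island amber") and the modifier is "desert".
Within "island amber", the head is "amber" and the modifier is "island".
Assembled: [[quarry [desert [island amber]]] ladder].

[[quarry [desert [island amber]]] ladder]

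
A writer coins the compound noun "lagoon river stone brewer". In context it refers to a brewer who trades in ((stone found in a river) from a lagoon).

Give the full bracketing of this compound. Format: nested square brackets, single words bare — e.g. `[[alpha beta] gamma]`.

[[lagoon [river stone]] brewer]

The outermost head in the paraphrase is "brewer", modified by "lagoon river stone".
"lagoon river stone" → head "stone" (specifically "river stone"), modifier "lagoon".
"river stone" → head "stone", modifier "river".
Putting it together: [[lagoon [river stone]] brewer].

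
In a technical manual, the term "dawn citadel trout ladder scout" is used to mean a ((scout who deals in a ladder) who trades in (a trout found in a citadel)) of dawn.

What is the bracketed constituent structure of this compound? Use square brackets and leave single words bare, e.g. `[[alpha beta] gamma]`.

[dawn [[citadel trout] [ladder scout]]]

The outermost head in the paraphrase is "scout" (specifically "citadel trout ladder scout"), modified by "dawn".
Inside "citadel trout ladder scout": head "scout" (specifically "ladder scout"), modifier "citadel trout".
Inside "citadel trout": head "trout", modifier "citadel".
Inside "ladder scout": head "scout", modifier "ladder".
Putting it together: [dawn [[citadel trout] [ladder scout]]].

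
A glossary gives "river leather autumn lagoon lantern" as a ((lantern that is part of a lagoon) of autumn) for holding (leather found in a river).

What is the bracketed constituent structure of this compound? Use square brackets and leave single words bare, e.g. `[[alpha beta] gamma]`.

Overall it is a kind of lantern (specifically "autumn lagoon lantern"); the modifier is "river leather".
Inside "river leather": head "leather", modifier "river".
Inside "autumn lagoon lantern": head "lantern" (specifically "lagoon lantern"), modifier "autumn".
Inside "lagoon lantern": head "lantern", modifier "lagoon".
Putting it together: [[river leather] [autumn [lagoon lantern]]].

[[river leather] [autumn [lagoon lantern]]]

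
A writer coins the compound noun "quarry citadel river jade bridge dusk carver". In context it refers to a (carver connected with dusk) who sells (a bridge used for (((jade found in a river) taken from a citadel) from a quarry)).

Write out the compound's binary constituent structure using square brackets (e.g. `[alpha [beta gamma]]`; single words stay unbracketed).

Whole compound: head "carver" (specifically "dusk carver"), modifier "quarry citadel river jade bridge".
"quarry citadel river jade bridge" → head "bridge", modifier "quarry citadel river jade".
"quarry citadel river jade" → head "jade" (specifically "citadel river jade"), modifier "quarry".
"citadel river jade" → head "jade" (specifically "river jade"), modifier "citadel".
"river jade" → head "jade", modifier "river".
"dusk carver" → head "carver", modifier "dusk".
Putting it together: [[[quarry [citadel [river jade]]] bridge] [dusk carver]].

[[[quarry [citadel [river jade]]] bridge] [dusk carver]]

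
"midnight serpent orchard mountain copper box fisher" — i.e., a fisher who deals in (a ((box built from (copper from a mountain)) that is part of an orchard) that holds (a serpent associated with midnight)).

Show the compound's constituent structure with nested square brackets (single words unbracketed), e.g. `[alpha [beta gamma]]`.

[[[midnight serpent] [orchard [[mountain copper] box]]] fisher]

Whole compound: head "fisher", modifier "midnight serpent orchard mountain copper box".
Within "midnight serpent orchard mountain copper box", the head is "box" (specifically "orchard mountain copper box") and the modifier is "midnight serpent".
Within "midnight serpent", the head is "serpent" and the modifier is "midnight".
Within "orchard mountain copper box", the head is "box" (specifically "mountain copper box") and the modifier is "orchard".
Within "mountain copper box", the head is "box" and the modifier is "mountain copper".
Within "mountain copper", the head is "copper" and the modifier is "mountain".
Assembled: [[[midnight serpent] [orchard [[mountain copper] box]]] fisher].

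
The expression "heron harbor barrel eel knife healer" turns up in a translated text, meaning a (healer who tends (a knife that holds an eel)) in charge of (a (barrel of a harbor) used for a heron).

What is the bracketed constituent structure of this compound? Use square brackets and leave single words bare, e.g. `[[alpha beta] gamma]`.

[[heron [harbor barrel]] [[eel knife] healer]]

Whole compound: head "healer" (specifically "eel knife healer"), modifier "heron harbor barrel".
Inside "heron harbor barrel": head "barrel" (specifically "harbor barrel"), modifier "heron".
Inside "harbor barrel": head "barrel", modifier "harbor".
Inside "eel knife healer": head "healer", modifier "eel knife".
Inside "eel knife": head "knife", modifier "eel".
Assembled: [[heron [harbor barrel]] [[eel knife] healer]].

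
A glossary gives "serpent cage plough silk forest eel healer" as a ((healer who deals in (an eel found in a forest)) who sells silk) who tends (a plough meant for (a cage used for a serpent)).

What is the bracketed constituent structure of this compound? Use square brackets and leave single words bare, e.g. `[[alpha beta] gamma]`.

At the top level: head "healer" (specifically "silk forest eel healer"); modifier "serpent cage plough".
Within "serpent cage plough", the head is "plough" and the modifier is "serpent cage".
Within "serpent cage", the head is "cage" and the modifier is "serpent".
Within "silk forest eel healer", the head is "healer" (specifically "forest eel healer") and the modifier is "silk".
Within "forest eel healer", the head is "healer" and the modifier is "forest eel".
Within "forest eel", the head is "eel" and the modifier is "forest".
Assembled: [[[serpent cage] plough] [silk [[forest eel] healer]]].

[[[serpent cage] plough] [silk [[forest eel] healer]]]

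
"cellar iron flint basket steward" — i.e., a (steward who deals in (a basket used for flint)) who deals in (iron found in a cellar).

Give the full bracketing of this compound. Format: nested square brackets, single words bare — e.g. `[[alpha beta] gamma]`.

[[cellar iron] [[flint basket] steward]]

The outermost head in the paraphrase is "steward" (specifically "flint basket steward"), modified by "cellar iron".
Inside "cellar iron": head "iron", modifier "cellar".
Inside "flint basket steward": head "steward", modifier "flint basket".
Inside "flint basket": head "basket", modifier "flint".
Putting it together: [[cellar iron] [[flint basket] steward]].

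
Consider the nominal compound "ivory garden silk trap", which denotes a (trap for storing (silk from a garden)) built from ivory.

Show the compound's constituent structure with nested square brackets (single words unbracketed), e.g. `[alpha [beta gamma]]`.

Whole compound: head "trap" (specifically "garden silk trap"), modifier "ivory".
Inside "garden silk trap": head "trap", modifier "garden silk".
Inside "garden silk": head "silk", modifier "garden".
So the structure is [ivory [[garden silk] trap]].

[ivory [[garden silk] trap]]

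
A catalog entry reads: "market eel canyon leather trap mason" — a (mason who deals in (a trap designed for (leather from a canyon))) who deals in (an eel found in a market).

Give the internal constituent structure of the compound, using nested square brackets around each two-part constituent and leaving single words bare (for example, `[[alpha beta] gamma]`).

At the top level: head "mason" (specifically "canyon leather trap mason"); modifier "market eel".
Inside "market eel": head "eel", modifier "market".
Inside "canyon leather trap mason": head "mason", modifier "canyon leather trap".
Inside "canyon leather trap": head "trap", modifier "canyon leather".
Inside "canyon leather": head "leather", modifier "canyon".
Putting it together: [[market eel] [[[canyon leather] trap] mason]].

[[market eel] [[[canyon leather] trap] mason]]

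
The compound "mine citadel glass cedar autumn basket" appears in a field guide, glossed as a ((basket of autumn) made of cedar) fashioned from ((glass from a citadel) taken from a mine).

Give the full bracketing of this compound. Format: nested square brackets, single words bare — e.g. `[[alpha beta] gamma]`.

[[mine [citadel glass]] [cedar [autumn basket]]]

The outermost head in the paraphrase is "basket" (specifically "cedar autumn basket"), modified by "mine citadel glass".
Inside "mine citadel glass": head "glass" (specifically "citadel glass"), modifier "mine".
Inside "citadel glass": head "glass", modifier "citadel".
Inside "cedar autumn basket": head "basket" (specifically "autumn basket"), modifier "cedar".
Inside "autumn basket": head "basket", modifier "autumn".
Assembled: [[mine [citadel glass]] [cedar [autumn basket]]].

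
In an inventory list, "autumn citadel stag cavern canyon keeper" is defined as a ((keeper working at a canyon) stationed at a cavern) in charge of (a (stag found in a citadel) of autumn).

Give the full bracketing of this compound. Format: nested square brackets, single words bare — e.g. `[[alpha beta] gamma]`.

[[autumn [citadel stag]] [cavern [canyon keeper]]]

The outermost head in the paraphrase is "keeper" (specifically "cavern canyon keeper"), modified by "autumn citadel stag".
Within "autumn citadel stag", the head is "stag" (specifically "citadel stag") and the modifier is "autumn".
Within "citadel stag", the head is "stag" and the modifier is "citadel".
Within "cavern canyon keeper", the head is "keeper" (specifically "canyon keeper") and the modifier is "cavern".
Within "canyon keeper", the head is "keeper" and the modifier is "canyon".
So the structure is [[autumn [citadel stag]] [cavern [canyon keeper]]].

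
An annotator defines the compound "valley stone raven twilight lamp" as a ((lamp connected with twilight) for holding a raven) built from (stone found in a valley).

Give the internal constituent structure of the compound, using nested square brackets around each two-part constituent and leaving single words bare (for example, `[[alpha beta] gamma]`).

[[valley stone] [raven [twilight lamp]]]

The outermost head in the paraphrase is "lamp" (specifically "raven twilight lamp"), modified by "valley stone".
"valley stone" → head "stone", modifier "valley".
"raven twilight lamp" → head "lamp" (specifically "twilight lamp"), modifier "raven".
"twilight lamp" → head "lamp", modifier "twilight".
So the structure is [[valley stone] [raven [twilight lamp]]].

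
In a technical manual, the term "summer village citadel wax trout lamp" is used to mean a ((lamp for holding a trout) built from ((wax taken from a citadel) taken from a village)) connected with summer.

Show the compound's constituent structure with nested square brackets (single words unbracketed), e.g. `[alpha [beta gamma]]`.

[summer [[village [citadel wax]] [trout lamp]]]

The outermost head in the paraphrase is "lamp" (specifically "village citadel wax trout lamp"), modified by "summer".
Within "village citadel wax trout lamp", the head is "lamp" (specifically "trout lamp") and the modifier is "village citadel wax".
Within "village citadel wax", the head is "wax" (specifically "citadel wax") and the modifier is "village".
Within "citadel wax", the head is "wax" and the modifier is "citadel".
Within "trout lamp", the head is "lamp" and the modifier is "trout".
So the structure is [summer [[village [citadel wax]] [trout lamp]]].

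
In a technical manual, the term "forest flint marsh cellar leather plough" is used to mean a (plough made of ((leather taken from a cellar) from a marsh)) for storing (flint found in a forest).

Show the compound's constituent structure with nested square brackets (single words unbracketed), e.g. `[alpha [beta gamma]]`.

[[forest flint] [[marsh [cellar leather]] plough]]

Overall it is a kind of plough (specifically "marsh cellar leather plough"); the modifier is "forest flint".
"forest flint" → head "flint", modifier "forest".
"marsh cellar leather plough" → head "plough", modifier "marsh cellar leather".
"marsh cellar leather" → head "leather" (specifically "cellar leather"), modifier "marsh".
"cellar leather" → head "leather", modifier "cellar".
So the structure is [[forest flint] [[marsh [cellar leather]] plough]].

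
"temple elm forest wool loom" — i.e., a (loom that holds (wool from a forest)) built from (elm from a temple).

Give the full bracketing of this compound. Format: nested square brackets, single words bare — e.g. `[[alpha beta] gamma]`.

Overall it is a kind of loom (specifically "forest wool loom"); the modifier is "temple elm".
Within "temple elm", the head is "elm" and the modifier is "temple".
Within "forest wool loom", the head is "loom" and the modifier is "forest wool".
Within "forest wool", the head is "wool" and the modifier is "forest".
So the structure is [[temple elm] [[forest wool] loom]].

[[temple elm] [[forest wool] loom]]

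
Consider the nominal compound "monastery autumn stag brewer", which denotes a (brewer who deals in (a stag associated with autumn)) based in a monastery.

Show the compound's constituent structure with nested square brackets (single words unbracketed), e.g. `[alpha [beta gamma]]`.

[monastery [[autumn stag] brewer]]

Whole compound: head "brewer" (specifically "autumn stag brewer"), modifier "monastery".
"autumn stag brewer" → head "brewer", modifier "autumn stag".
"autumn stag" → head "stag", modifier "autumn".
So the structure is [monastery [[autumn stag] brewer]].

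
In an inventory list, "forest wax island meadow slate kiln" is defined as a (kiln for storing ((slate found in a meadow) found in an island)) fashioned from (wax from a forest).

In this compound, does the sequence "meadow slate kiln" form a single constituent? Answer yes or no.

no

The top-level split is [forest wax] [island meadow slate kiln]; the full structure is [[forest wax] [[island [meadow slate]] kiln]].
"meadow slate kiln" straddles a constituent boundary, so it is not a single unit.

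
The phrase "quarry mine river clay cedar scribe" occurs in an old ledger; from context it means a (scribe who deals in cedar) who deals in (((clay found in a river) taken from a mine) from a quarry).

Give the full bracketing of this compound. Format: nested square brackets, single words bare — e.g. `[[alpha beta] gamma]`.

[[quarry [mine [river clay]]] [cedar scribe]]

At the top level: head "scribe" (specifically "cedar scribe"); modifier "quarry mine river clay".
Inside "quarry mine river clay": head "clay" (specifically "mine river clay"), modifier "quarry".
Inside "mine river clay": head "clay" (specifically "river clay"), modifier "mine".
Inside "river clay": head "clay", modifier "river".
Inside "cedar scribe": head "scribe", modifier "cedar".
So the structure is [[quarry [mine [river clay]]] [cedar scribe]].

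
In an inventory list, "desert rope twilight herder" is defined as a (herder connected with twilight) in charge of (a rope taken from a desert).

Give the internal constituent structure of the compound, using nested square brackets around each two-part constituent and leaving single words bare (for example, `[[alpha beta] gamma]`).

[[desert rope] [twilight herder]]

At the top level: head "herder" (specifically "twilight herder"); modifier "desert rope".
Inside "desert rope": head "rope", modifier "desert".
Inside "twilight herder": head "herder", modifier "twilight".
So the structure is [[desert rope] [twilight herder]].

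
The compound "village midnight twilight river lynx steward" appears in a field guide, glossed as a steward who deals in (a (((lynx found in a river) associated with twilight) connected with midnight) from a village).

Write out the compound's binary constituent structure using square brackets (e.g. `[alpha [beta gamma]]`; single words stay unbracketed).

The outermost head in the paraphrase is "steward", modified by "village midnight twilight river lynx".
Within "village midnight twilight river lynx", the head is "lynx" (specifically "midnight twilight river lynx") and the modifier is "village".
Within "midnight twilight river lynx", the head is "lynx" (specifically "twilight river lynx") and the modifier is "midnight".
Within "twilight river lynx", the head is "lynx" (specifically "river lynx") and the modifier is "twilight".
Within "river lynx", the head is "lynx" and the modifier is "river".
So the structure is [[village [midnight [twilight [river lynx]]]] steward].

[[village [midnight [twilight [river lynx]]]] steward]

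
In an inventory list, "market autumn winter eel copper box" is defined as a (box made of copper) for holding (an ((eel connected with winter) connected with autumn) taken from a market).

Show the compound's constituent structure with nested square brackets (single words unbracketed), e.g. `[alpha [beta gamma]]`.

[[market [autumn [winter eel]]] [copper box]]

Overall it is a kind of box (specifically "copper box"); the modifier is "market autumn winter eel".
Within "market autumn winter eel", the head is "eel" (specifically "autumn winter eel") and the modifier is "market".
Within "autumn winter eel", the head is "eel" (specifically "winter eel") and the modifier is "autumn".
Within "winter eel", the head is "eel" and the modifier is "winter".
Within "copper box", the head is "box" and the modifier is "copper".
So the structure is [[market [autumn [winter eel]]] [copper box]].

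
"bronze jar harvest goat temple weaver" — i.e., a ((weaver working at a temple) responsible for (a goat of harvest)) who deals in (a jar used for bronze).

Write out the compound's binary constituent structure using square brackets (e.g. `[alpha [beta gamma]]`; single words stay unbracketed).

[[bronze jar] [[harvest goat] [temple weaver]]]

Whole compound: head "weaver" (specifically "harvest goat temple weaver"), modifier "bronze jar".
Within "bronze jar", the head is "jar" and the modifier is "bronze".
Within "harvest goat temple weaver", the head is "weaver" (specifically "temple weaver") and the modifier is "harvest goat".
Within "harvest goat", the head is "goat" and the modifier is "harvest".
Within "temple weaver", the head is "weaver" and the modifier is "temple".
Assembled: [[bronze jar] [[harvest goat] [temple weaver]]].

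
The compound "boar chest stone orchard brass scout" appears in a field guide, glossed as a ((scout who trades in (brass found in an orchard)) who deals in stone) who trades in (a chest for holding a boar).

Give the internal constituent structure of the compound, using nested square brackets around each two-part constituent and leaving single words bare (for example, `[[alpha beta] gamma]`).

At the top level: head "scout" (specifically "stone orchard brass scout"); modifier "boar chest".
Inside "boar chest": head "chest", modifier "boar".
Inside "stone orchard brass scout": head "scout" (specifically "orchard brass scout"), modifier "stone".
Inside "orchard brass scout": head "scout", modifier "orchard brass".
Inside "orchard brass": head "brass", modifier "orchard".
Putting it together: [[boar chest] [stone [[orchard brass] scout]]].

[[boar chest] [stone [[orchard brass] scout]]]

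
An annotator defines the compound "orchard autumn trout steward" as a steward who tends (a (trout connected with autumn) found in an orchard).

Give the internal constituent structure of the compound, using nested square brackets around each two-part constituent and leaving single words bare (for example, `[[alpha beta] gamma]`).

[[orchard [autumn trout]] steward]

Overall it is a kind of steward; the modifier is "orchard autumn trout".
Inside "orchard autumn trout": head "trout" (specifically "autumn trout"), modifier "orchard".
Inside "autumn trout": head "trout", modifier "autumn".
Assembled: [[orchard [autumn trout]] steward].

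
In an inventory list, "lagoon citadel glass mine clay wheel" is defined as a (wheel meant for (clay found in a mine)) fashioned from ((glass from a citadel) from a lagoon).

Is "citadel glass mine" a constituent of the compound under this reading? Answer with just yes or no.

no

The top-level split is [lagoon citadel glass] [mine clay wheel]; the full structure is [[lagoon [citadel glass]] [[mine clay] wheel]].
"citadel glass mine" straddles a constituent boundary, so it is not a single unit.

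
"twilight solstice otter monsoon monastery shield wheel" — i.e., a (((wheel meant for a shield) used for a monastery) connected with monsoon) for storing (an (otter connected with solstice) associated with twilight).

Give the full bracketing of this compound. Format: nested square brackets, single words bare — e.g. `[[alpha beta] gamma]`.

[[twilight [solstice otter]] [monsoon [monastery [shield wheel]]]]

At the top level: head "wheel" (specifically "monsoon monastery shield wheel"); modifier "twilight solstice otter".
Inside "twilight solstice otter": head "otter" (specifically "solstice otter"), modifier "twilight".
Inside "solstice otter": head "otter", modifier "solstice".
Inside "monsoon monastery shield wheel": head "wheel" (specifically "monastery shield wheel"), modifier "monsoon".
Inside "monastery shield wheel": head "wheel" (specifically "shield wheel"), modifier "monastery".
Inside "shield wheel": head "wheel", modifier "shield".
Assembled: [[twilight [solstice otter]] [monsoon [monastery [shield wheel]]]].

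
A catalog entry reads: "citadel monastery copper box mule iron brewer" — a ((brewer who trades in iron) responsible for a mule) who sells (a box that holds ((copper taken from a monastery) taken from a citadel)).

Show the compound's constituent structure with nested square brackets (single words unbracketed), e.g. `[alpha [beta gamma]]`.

[[[citadel [monastery copper]] box] [mule [iron brewer]]]

Overall it is a kind of brewer (specifically "mule iron brewer"); the modifier is "citadel monastery copper box".
Within "citadel monastery copper box", the head is "box" and the modifier is "citadel monastery copper".
Within "citadel monastery copper", the head is "copper" (specifically "monastery copper") and the modifier is "citadel".
Within "monastery copper", the head is "copper" and the modifier is "monastery".
Within "mule iron brewer", the head is "brewer" (specifically "iron brewer") and the modifier is "mule".
Within "iron brewer", the head is "brewer" and the modifier is "iron".
Assembled: [[[citadel [monastery copper]] box] [mule [iron brewer]]].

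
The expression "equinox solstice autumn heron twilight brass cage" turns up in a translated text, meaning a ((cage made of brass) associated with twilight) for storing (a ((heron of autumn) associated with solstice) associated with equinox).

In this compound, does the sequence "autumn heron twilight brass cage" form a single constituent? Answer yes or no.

The top-level split is [equinox solstice autumn heron] [twilight brass cage]; the full structure is [[equinox [solstice [autumn heron]]] [twilight [brass cage]]].
"autumn heron twilight brass cage" straddles a constituent boundary, so it is not a single unit.

no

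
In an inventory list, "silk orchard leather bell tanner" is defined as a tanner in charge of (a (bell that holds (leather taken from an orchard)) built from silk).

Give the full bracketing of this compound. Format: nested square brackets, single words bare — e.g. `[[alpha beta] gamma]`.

The outermost head in the paraphrase is "tanner", modified by "silk orchard leather bell".
Within "silk orchard leather bell", the head is "bell" (specifically "orchard leather bell") and the modifier is "silk".
Within "orchard leather bell", the head is "bell" and the modifier is "orchard leather".
Within "orchard leather", the head is "leather" and the modifier is "orchard".
So the structure is [[silk [[orchard leather] bell]] tanner].

[[silk [[orchard leather] bell]] tanner]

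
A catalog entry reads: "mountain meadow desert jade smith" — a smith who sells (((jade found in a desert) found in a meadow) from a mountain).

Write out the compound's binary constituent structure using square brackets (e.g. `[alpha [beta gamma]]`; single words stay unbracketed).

At the top level: head "smith"; modifier "mountain meadow desert jade".
Within "mountain meadow desert jade", the head is "jade" (specifically "meadow desert jade") and the modifier is "mountain".
Within "meadow desert jade", the head is "jade" (specifically "desert jade") and the modifier is "meadow".
Within "desert jade", the head is "jade" and the modifier is "desert".
Putting it together: [[mountain [meadow [desert jade]]] smith].

[[mountain [meadow [desert jade]]] smith]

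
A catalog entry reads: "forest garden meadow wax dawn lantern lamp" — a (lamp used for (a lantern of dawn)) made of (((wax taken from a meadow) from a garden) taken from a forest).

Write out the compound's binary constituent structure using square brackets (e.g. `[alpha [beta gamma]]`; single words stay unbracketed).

The outermost head in the paraphrase is "lamp" (specifically "dawn lantern lamp"), modified by "forest garden meadow wax".
Within "forest garden meadow wax", the head is "wax" (specifically "garden meadow wax") and the modifier is "forest".
Within "garden meadow wax", the head is "wax" (specifically "meadow wax") and the modifier is "garden".
Within "meadow wax", the head is "wax" and the modifier is "meadow".
Within "dawn lantern lamp", the head is "lamp" and the modifier is "dawn lantern".
Within "dawn lantern", the head is "lantern" and the modifier is "dawn".
Putting it together: [[forest [garden [meadow wax]]] [[dawn lantern] lamp]].

[[forest [garden [meadow wax]]] [[dawn lantern] lamp]]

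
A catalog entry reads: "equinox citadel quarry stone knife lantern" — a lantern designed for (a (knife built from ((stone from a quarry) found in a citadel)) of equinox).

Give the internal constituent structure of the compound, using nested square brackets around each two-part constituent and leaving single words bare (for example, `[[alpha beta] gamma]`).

Whole compound: head "lantern", modifier "equinox citadel quarry stone knife".
Within "equinox citadel quarry stone knife", the head is "knife" (specifically "citadel quarry stone knife") and the modifier is "equinox".
Within "citadel quarry stone knife", the head is "knife" and the modifier is "citadel quarry stone".
Within "citadel quarry stone", the head is "stone" (specifically "quarry stone") and the modifier is "citadel".
Within "quarry stone", the head is "stone" and the modifier is "quarry".
Putting it together: [[equinox [[citadel [quarry stone]] knife]] lantern].

[[equinox [[citadel [quarry stone]] knife]] lantern]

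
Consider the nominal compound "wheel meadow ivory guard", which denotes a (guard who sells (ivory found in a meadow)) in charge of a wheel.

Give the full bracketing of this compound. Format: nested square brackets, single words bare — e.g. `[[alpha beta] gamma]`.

[wheel [[meadow ivory] guard]]

Whole compound: head "guard" (specifically "meadow ivory guard"), modifier "wheel".
"meadow ivory guard" → head "guard", modifier "meadow ivory".
"meadow ivory" → head "ivory", modifier "meadow".
Putting it together: [wheel [[meadow ivory] guard]].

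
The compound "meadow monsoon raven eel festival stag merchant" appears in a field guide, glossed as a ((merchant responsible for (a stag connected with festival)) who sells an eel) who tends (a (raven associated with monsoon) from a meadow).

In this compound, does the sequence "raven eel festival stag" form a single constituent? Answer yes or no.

The top-level split is [meadow monsoon raven] [eel festival stag merchant]; the full structure is [[meadow [monsoon raven]] [eel [[festival stag] merchant]]].
"raven eel festival stag" straddles a constituent boundary, so it is not a single unit.

no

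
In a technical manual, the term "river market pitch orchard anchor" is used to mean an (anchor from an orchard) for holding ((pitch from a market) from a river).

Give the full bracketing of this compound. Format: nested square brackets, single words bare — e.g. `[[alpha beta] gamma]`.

Whole compound: head "anchor" (specifically "orchard anchor"), modifier "river market pitch".
Within "river market pitch", the head is "pitch" (specifically "market pitch") and the modifier is "river".
Within "market pitch", the head is "pitch" and the modifier is "market".
Within "orchard anchor", the head is "anchor" and the modifier is "orchard".
Putting it together: [[river [market pitch]] [orchard anchor]].

[[river [market pitch]] [orchard anchor]]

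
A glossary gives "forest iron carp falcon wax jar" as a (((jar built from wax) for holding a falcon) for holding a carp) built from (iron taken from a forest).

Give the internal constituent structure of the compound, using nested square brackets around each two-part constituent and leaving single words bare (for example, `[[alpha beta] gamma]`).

[[forest iron] [carp [falcon [wax jar]]]]

Whole compound: head "jar" (specifically "carp falcon wax jar"), modifier "forest iron".
Within "forest iron", the head is "iron" and the modifier is "forest".
Within "carp falcon wax jar", the head is "jar" (specifically "falcon wax jar") and the modifier is "carp".
Within "falcon wax jar", the head is "jar" (specifically "wax jar") and the modifier is "falcon".
Within "wax jar", the head is "jar" and the modifier is "wax".
Putting it together: [[forest iron] [carp [falcon [wax jar]]]].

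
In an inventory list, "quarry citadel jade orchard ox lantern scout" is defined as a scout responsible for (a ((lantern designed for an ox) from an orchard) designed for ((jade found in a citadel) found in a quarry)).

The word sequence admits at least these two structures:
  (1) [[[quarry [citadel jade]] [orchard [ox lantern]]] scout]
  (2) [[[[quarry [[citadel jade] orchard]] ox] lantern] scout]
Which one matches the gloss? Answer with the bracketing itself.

[[[quarry [citadel jade]] [orchard [ox lantern]]] scout]

The paraphrase's head is the "scout" part ("scout"); its modifier is "quarry citadel jade orchard ox lantern".
That top-level split, carried through the inner groups, gives [[[quarry [citadel jade]] [orchard [ox lantern]]] scout].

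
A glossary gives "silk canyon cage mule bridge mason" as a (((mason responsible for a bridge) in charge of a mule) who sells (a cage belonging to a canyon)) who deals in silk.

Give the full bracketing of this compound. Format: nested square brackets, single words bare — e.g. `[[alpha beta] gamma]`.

The outermost head in the paraphrase is "mason" (specifically "canyon cage mule bridge mason"), modified by "silk".
Within "canyon cage mule bridge mason", the head is "mason" (specifically "mule bridge mason") and the modifier is "canyon cage".
Within "canyon cage", the head is "cage" and the modifier is "canyon".
Within "mule bridge mason", the head is "mason" (specifically "bridge mason") and the modifier is "mule".
Within "bridge mason", the head is "mason" and the modifier is "bridge".
So the structure is [silk [[canyon cage] [mule [bridge mason]]]].

[silk [[canyon cage] [mule [bridge mason]]]]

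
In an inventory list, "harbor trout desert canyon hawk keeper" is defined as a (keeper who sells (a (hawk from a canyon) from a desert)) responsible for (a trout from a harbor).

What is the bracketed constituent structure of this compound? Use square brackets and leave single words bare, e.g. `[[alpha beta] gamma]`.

Whole compound: head "keeper" (specifically "desert canyon hawk keeper"), modifier "harbor trout".
Inside "harbor trout": head "trout", modifier "harbor".
Inside "desert canyon hawk keeper": head "keeper", modifier "desert canyon hawk".
Inside "desert canyon hawk": head "hawk" (specifically "canyon hawk"), modifier "desert".
Inside "canyon hawk": head "hawk", modifier "canyon".
Assembled: [[harbor trout] [[desert [canyon hawk]] keeper]].

[[harbor trout] [[desert [canyon hawk]] keeper]]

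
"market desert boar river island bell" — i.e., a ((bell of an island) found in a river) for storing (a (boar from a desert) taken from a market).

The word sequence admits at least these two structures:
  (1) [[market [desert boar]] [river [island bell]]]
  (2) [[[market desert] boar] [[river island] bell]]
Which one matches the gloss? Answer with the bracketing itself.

The paraphrase's head is the "bell" part ("river island bell"); its modifier is "market desert boar".
That top-level split, carried through the inner groups, gives [[market [desert boar]] [river [island bell]]].

[[market [desert boar]] [river [island bell]]]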